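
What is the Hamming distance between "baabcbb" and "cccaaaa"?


Comparing "baabcbb" and "cccaaaa" position by position:
  Position 0: 'b' vs 'c' => differ
  Position 1: 'a' vs 'c' => differ
  Position 2: 'a' vs 'c' => differ
  Position 3: 'b' vs 'a' => differ
  Position 4: 'c' vs 'a' => differ
  Position 5: 'b' vs 'a' => differ
  Position 6: 'b' vs 'a' => differ
Total differences (Hamming distance): 7

7


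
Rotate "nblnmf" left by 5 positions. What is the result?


Input: "nblnmf", rotate left by 5
First 5 characters: "nblnm"
Remaining characters: "f"
Concatenate remaining + first: "f" + "nblnm" = "fnblnm"

fnblnm


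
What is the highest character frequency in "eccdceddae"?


Input: eccdceddae
Character counts:
  'a': 1
  'c': 3
  'd': 3
  'e': 3
Maximum frequency: 3

3


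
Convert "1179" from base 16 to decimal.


Input: "1179" in base 16
Positional expansion:
  Digit '1' (value 1) x 16^3 = 4096
  Digit '1' (value 1) x 16^2 = 256
  Digit '7' (value 7) x 16^1 = 112
  Digit '9' (value 9) x 16^0 = 9
Sum = 4473

4473


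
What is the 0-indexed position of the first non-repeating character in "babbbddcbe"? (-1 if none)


Input: babbbddcbe
Character frequencies:
  'a': 1
  'b': 5
  'c': 1
  'd': 2
  'e': 1
Scanning left to right for freq == 1:
  Position 0 ('b'): freq=5, skip
  Position 1 ('a'): unique! => answer = 1

1


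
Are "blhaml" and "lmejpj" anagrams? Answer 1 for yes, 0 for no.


Strings: "blhaml", "lmejpj"
Sorted first:  abhllm
Sorted second: ejjlmp
Differ at position 0: 'a' vs 'e' => not anagrams

0


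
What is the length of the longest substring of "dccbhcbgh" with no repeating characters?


Input: "dccbhcbgh"
Sliding window (track last position of each char):
  Position 0 ('d'): window [0,0] length 1 -- new best
  Position 1 ('c'): window [0,1] length 2 -- new best
  Position 2 ('c'): repeat (last at 1), move window start to 2
  Position 2 ('c'): window [2,2] length 1
  Position 3 ('b'): window [2,3] length 2
  Position 4 ('h'): window [2,4] length 3 -- new best
  Position 5 ('c'): repeat (last at 2), move window start to 3
  Position 5 ('c'): window [3,5] length 3
  Position 6 ('b'): repeat (last at 3), move window start to 4
  Position 6 ('b'): window [4,6] length 3
  Position 7 ('g'): window [4,7] length 4 -- new best
  Position 8 ('h'): repeat (last at 4), move window start to 5
  Position 8 ('h'): window [5,8] length 4
Longest substring with no repeats: "hcbg" with length 4

4


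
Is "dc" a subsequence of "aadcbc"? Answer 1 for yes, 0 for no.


Check if "dc" is a subsequence of "aadcbc"
Greedy scan:
  Position 0 ('a'): no match needed
  Position 1 ('a'): no match needed
  Position 2 ('d'): matches sub[0] = 'd'
  Position 3 ('c'): matches sub[1] = 'c'
  Position 4 ('b'): no match needed
  Position 5 ('c'): no match needed
All 2 characters matched => is a subsequence

1


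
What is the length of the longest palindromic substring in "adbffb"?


Input: "adbffb"
Checking substrings for palindromes:
  [2:6] "bffb" (len 4) => palindrome
  [3:5] "ff" (len 2) => palindrome
Longest palindromic substring: "bffb" with length 4

4


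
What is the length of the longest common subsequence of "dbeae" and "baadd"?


LCS of "dbeae" and "baadd"
DP table:
           b    a    a    d    d
      0    0    0    0    0    0
  d   0    0    0    0    1    1
  b   0    1    1    1    1    1
  e   0    1    1    1    1    1
  a   0    1    2    2    2    2
  e   0    1    2    2    2    2
LCS length = dp[5][5] = 2

2


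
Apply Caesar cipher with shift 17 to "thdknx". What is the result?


Caesar cipher: shift "thdknx" by 17
  't' (pos 19) + 17 = pos 10 = 'k'
  'h' (pos 7) + 17 = pos 24 = 'y'
  'd' (pos 3) + 17 = pos 20 = 'u'
  'k' (pos 10) + 17 = pos 1 = 'b'
  'n' (pos 13) + 17 = pos 4 = 'e'
  'x' (pos 23) + 17 = pos 14 = 'o'
Result: kyubeo

kyubeo


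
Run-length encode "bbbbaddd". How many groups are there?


Input: bbbbaddd
Scanning for consecutive runs:
  Group 1: 'b' x 4 (positions 0-3)
  Group 2: 'a' x 1 (positions 4-4)
  Group 3: 'd' x 3 (positions 5-7)
Total groups: 3

3


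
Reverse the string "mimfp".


Input: mimfp
Reading characters right to left:
  Position 4: 'p'
  Position 3: 'f'
  Position 2: 'm'
  Position 1: 'i'
  Position 0: 'm'
Reversed: pfmim

pfmim


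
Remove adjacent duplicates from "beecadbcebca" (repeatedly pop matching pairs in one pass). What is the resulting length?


Input: beecadbcebca
Stack-based adjacent duplicate removal:
  Read 'b': push. Stack: b
  Read 'e': push. Stack: be
  Read 'e': matches stack top 'e' => pop. Stack: b
  Read 'c': push. Stack: bc
  Read 'a': push. Stack: bca
  Read 'd': push. Stack: bcad
  Read 'b': push. Stack: bcadb
  Read 'c': push. Stack: bcadbc
  Read 'e': push. Stack: bcadbce
  Read 'b': push. Stack: bcadbceb
  Read 'c': push. Stack: bcadbcebc
  Read 'a': push. Stack: bcadbcebca
Final stack: "bcadbcebca" (length 10)

10


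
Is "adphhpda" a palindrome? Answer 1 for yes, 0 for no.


Input: adphhpda
Reversed: adphhpda
  Compare pos 0 ('a') with pos 7 ('a'): match
  Compare pos 1 ('d') with pos 6 ('d'): match
  Compare pos 2 ('p') with pos 5 ('p'): match
  Compare pos 3 ('h') with pos 4 ('h'): match
Result: palindrome

1


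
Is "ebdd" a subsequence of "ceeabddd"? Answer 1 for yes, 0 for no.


Check if "ebdd" is a subsequence of "ceeabddd"
Greedy scan:
  Position 0 ('c'): no match needed
  Position 1 ('e'): matches sub[0] = 'e'
  Position 2 ('e'): no match needed
  Position 3 ('a'): no match needed
  Position 4 ('b'): matches sub[1] = 'b'
  Position 5 ('d'): matches sub[2] = 'd'
  Position 6 ('d'): matches sub[3] = 'd'
  Position 7 ('d'): no match needed
All 4 characters matched => is a subsequence

1


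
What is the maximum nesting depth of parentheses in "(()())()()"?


Input: "(()())()()"
Tracking depth:
  Position 0 '(': depth becomes 1
  Position 1 '(': depth becomes 2
  Position 2 ')': depth becomes 1
  Position 3 '(': depth becomes 2
  Position 4 ')': depth becomes 1
  Position 5 ')': depth becomes 0
  Position 6 '(': depth becomes 1
  Position 7 ')': depth becomes 0
  Position 8 '(': depth becomes 1
  Position 9 ')': depth becomes 0
Maximum depth reached: 2

2


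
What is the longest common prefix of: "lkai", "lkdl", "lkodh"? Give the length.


Words: lkai, lkdl, lkodh
  Position 0: all 'l' => match
  Position 1: all 'k' => match
  Position 2: ('a', 'd', 'o') => mismatch, stop
LCP = "lk" (length 2)

2


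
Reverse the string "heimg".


Input: heimg
Reading characters right to left:
  Position 4: 'g'
  Position 3: 'm'
  Position 2: 'i'
  Position 1: 'e'
  Position 0: 'h'
Reversed: gmieh

gmieh


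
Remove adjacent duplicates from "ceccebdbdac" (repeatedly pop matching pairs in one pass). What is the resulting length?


Input: ceccebdbdac
Stack-based adjacent duplicate removal:
  Read 'c': push. Stack: c
  Read 'e': push. Stack: ce
  Read 'c': push. Stack: cec
  Read 'c': matches stack top 'c' => pop. Stack: ce
  Read 'e': matches stack top 'e' => pop. Stack: c
  Read 'b': push. Stack: cb
  Read 'd': push. Stack: cbd
  Read 'b': push. Stack: cbdb
  Read 'd': push. Stack: cbdbd
  Read 'a': push. Stack: cbdbda
  Read 'c': push. Stack: cbdbdac
Final stack: "cbdbdac" (length 7)

7


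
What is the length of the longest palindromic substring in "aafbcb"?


Input: "aafbcb"
Checking substrings for palindromes:
  [3:6] "bcb" (len 3) => palindrome
  [0:2] "aa" (len 2) => palindrome
Longest palindromic substring: "bcb" with length 3

3


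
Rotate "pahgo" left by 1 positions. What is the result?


Input: "pahgo", rotate left by 1
First 1 characters: "p"
Remaining characters: "ahgo"
Concatenate remaining + first: "ahgo" + "p" = "ahgop"

ahgop


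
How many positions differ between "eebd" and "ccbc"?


Comparing "eebd" and "ccbc" position by position:
  Position 0: 'e' vs 'c' => DIFFER
  Position 1: 'e' vs 'c' => DIFFER
  Position 2: 'b' vs 'b' => same
  Position 3: 'd' vs 'c' => DIFFER
Positions that differ: 3

3


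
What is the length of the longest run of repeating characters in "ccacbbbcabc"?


Input: "ccacbbbcabc"
Scanning for longest run:
  Position 1 ('c'): continues run of 'c', length=2
  Position 2 ('a'): new char, reset run to 1
  Position 3 ('c'): new char, reset run to 1
  Position 4 ('b'): new char, reset run to 1
  Position 5 ('b'): continues run of 'b', length=2
  Position 6 ('b'): continues run of 'b', length=3
  Position 7 ('c'): new char, reset run to 1
  Position 8 ('a'): new char, reset run to 1
  Position 9 ('b'): new char, reset run to 1
  Position 10 ('c'): new char, reset run to 1
Longest run: 'b' with length 3

3


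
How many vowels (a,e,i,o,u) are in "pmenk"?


Input: pmenk
Checking each character:
  'p' at position 0: consonant
  'm' at position 1: consonant
  'e' at position 2: vowel (running total: 1)
  'n' at position 3: consonant
  'k' at position 4: consonant
Total vowels: 1

1


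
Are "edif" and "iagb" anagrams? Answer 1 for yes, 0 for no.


Strings: "edif", "iagb"
Sorted first:  defi
Sorted second: abgi
Differ at position 0: 'd' vs 'a' => not anagrams

0


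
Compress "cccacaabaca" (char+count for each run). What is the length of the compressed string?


Input: cccacaabaca
Runs:
  'c' x 3 => "c3"
  'a' x 1 => "a1"
  'c' x 1 => "c1"
  'a' x 2 => "a2"
  'b' x 1 => "b1"
  'a' x 1 => "a1"
  'c' x 1 => "c1"
  'a' x 1 => "a1"
Compressed: "c3a1c1a2b1a1c1a1"
Compressed length: 16

16


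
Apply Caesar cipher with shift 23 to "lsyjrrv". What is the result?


Caesar cipher: shift "lsyjrrv" by 23
  'l' (pos 11) + 23 = pos 8 = 'i'
  's' (pos 18) + 23 = pos 15 = 'p'
  'y' (pos 24) + 23 = pos 21 = 'v'
  'j' (pos 9) + 23 = pos 6 = 'g'
  'r' (pos 17) + 23 = pos 14 = 'o'
  'r' (pos 17) + 23 = pos 14 = 'o'
  'v' (pos 21) + 23 = pos 18 = 's'
Result: ipvgoos

ipvgoos


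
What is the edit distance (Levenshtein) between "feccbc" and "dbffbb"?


Computing edit distance: "feccbc" -> "dbffbb"
DP table:
           d    b    f    f    b    b
      0    1    2    3    4    5    6
  f   1    1    2    2    3    4    5
  e   2    2    2    3    3    4    5
  c   3    3    3    3    4    4    5
  c   4    4    4    4    4    5    5
  b   5    5    4    5    5    4    5
  c   6    6    5    5    6    5    5
Edit distance = dp[6][6] = 5

5


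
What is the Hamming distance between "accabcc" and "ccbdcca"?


Comparing "accabcc" and "ccbdcca" position by position:
  Position 0: 'a' vs 'c' => differ
  Position 1: 'c' vs 'c' => same
  Position 2: 'c' vs 'b' => differ
  Position 3: 'a' vs 'd' => differ
  Position 4: 'b' vs 'c' => differ
  Position 5: 'c' vs 'c' => same
  Position 6: 'c' vs 'a' => differ
Total differences (Hamming distance): 5

5


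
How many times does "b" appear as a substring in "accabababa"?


Searching for "b" in "accabababa"
Scanning each position:
  Position 0: "a" => no
  Position 1: "c" => no
  Position 2: "c" => no
  Position 3: "a" => no
  Position 4: "b" => MATCH
  Position 5: "a" => no
  Position 6: "b" => MATCH
  Position 7: "a" => no
  Position 8: "b" => MATCH
  Position 9: "a" => no
Total occurrences: 3

3


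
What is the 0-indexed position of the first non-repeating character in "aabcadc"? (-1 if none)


Input: aabcadc
Character frequencies:
  'a': 3
  'b': 1
  'c': 2
  'd': 1
Scanning left to right for freq == 1:
  Position 0 ('a'): freq=3, skip
  Position 1 ('a'): freq=3, skip
  Position 2 ('b'): unique! => answer = 2

2


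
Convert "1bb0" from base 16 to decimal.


Input: "1bb0" in base 16
Positional expansion:
  Digit '1' (value 1) x 16^3 = 4096
  Digit 'b' (value 11) x 16^2 = 2816
  Digit 'b' (value 11) x 16^1 = 176
  Digit '0' (value 0) x 16^0 = 0
Sum = 7088

7088


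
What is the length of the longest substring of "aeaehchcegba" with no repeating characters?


Input: "aeaehchcegba"
Sliding window (track last position of each char):
  Position 0 ('a'): window [0,0] length 1 -- new best
  Position 1 ('e'): window [0,1] length 2 -- new best
  Position 2 ('a'): repeat (last at 0), move window start to 1
  Position 2 ('a'): window [1,2] length 2
  Position 3 ('e'): repeat (last at 1), move window start to 2
  Position 3 ('e'): window [2,3] length 2
  Position 4 ('h'): window [2,4] length 3 -- new best
  Position 5 ('c'): window [2,5] length 4 -- new best
  Position 6 ('h'): repeat (last at 4), move window start to 5
  Position 6 ('h'): window [5,6] length 2
  Position 7 ('c'): repeat (last at 5), move window start to 6
  Position 7 ('c'): window [6,7] length 2
  Position 8 ('e'): window [6,8] length 3
  Position 9 ('g'): window [6,9] length 4
  Position 10 ('b'): window [6,10] length 5 -- new best
  Position 11 ('a'): window [6,11] length 6 -- new best
Longest substring with no repeats: "hcegba" with length 6

6


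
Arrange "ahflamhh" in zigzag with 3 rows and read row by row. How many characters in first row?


Zigzag "ahflamhh" into 3 rows:
Placing characters:
  'a' => row 0
  'h' => row 1
  'f' => row 2
  'l' => row 1
  'a' => row 0
  'm' => row 1
  'h' => row 2
  'h' => row 1
Rows:
  Row 0: "aa"
  Row 1: "hlmh"
  Row 2: "fh"
First row length: 2

2


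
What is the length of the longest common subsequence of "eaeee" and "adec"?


LCS of "eaeee" and "adec"
DP table:
           a    d    e    c
      0    0    0    0    0
  e   0    0    0    1    1
  a   0    1    1    1    1
  e   0    1    1    2    2
  e   0    1    1    2    2
  e   0    1    1    2    2
LCS length = dp[5][4] = 2

2


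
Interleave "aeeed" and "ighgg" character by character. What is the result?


Interleaving "aeeed" and "ighgg":
  Position 0: 'a' from first, 'i' from second => "ai"
  Position 1: 'e' from first, 'g' from second => "eg"
  Position 2: 'e' from first, 'h' from second => "eh"
  Position 3: 'e' from first, 'g' from second => "eg"
  Position 4: 'd' from first, 'g' from second => "dg"
Result: aiegehegdg

aiegehegdg


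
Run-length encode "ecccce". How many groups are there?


Input: ecccce
Scanning for consecutive runs:
  Group 1: 'e' x 1 (positions 0-0)
  Group 2: 'c' x 4 (positions 1-4)
  Group 3: 'e' x 1 (positions 5-5)
Total groups: 3

3


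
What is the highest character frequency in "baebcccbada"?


Input: baebcccbada
Character counts:
  'a': 3
  'b': 3
  'c': 3
  'd': 1
  'e': 1
Maximum frequency: 3

3


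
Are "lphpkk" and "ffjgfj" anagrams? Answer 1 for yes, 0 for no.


Strings: "lphpkk", "ffjgfj"
Sorted first:  hkklpp
Sorted second: fffgjj
Differ at position 0: 'h' vs 'f' => not anagrams

0


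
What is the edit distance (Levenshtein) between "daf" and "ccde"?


Computing edit distance: "daf" -> "ccde"
DP table:
           c    c    d    e
      0    1    2    3    4
  d   1    1    2    2    3
  a   2    2    2    3    3
  f   3    3    3    3    4
Edit distance = dp[3][4] = 4

4


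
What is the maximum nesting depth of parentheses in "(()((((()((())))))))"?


Input: "(()((((()((())))))))"
Tracking depth:
  Position 0 '(': depth becomes 1
  Position 1 '(': depth becomes 2
  Position 2 ')': depth becomes 1
  Position 3 '(': depth becomes 2
  Position 4 '(': depth becomes 3
  Position 5 '(': depth becomes 4
  Position 6 '(': depth becomes 5
  Position 7 '(': depth becomes 6
  Position 8 ')': depth becomes 5
  Position 9 '(': depth becomes 6
  Position 10 '(': depth becomes 7
  Position 11 '(': depth becomes 8
  Position 12 ')': depth becomes 7
  Position 13 ')': depth becomes 6
  Position 14 ')': depth becomes 5
  Position 15 ')': depth becomes 4
  Position 16 ')': depth becomes 3
  Position 17 ')': depth becomes 2
  Position 18 ')': depth becomes 1
  Position 19 ')': depth becomes 0
Maximum depth reached: 8

8


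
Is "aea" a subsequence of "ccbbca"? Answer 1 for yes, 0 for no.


Check if "aea" is a subsequence of "ccbbca"
Greedy scan:
  Position 0 ('c'): no match needed
  Position 1 ('c'): no match needed
  Position 2 ('b'): no match needed
  Position 3 ('b'): no match needed
  Position 4 ('c'): no match needed
  Position 5 ('a'): matches sub[0] = 'a'
Only matched 1/3 characters => not a subsequence

0


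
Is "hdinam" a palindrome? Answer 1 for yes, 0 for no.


Input: hdinam
Reversed: manidh
  Compare pos 0 ('h') with pos 5 ('m'): MISMATCH
  Compare pos 1 ('d') with pos 4 ('a'): MISMATCH
  Compare pos 2 ('i') with pos 3 ('n'): MISMATCH
Result: not a palindrome

0


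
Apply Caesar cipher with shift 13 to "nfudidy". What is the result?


Caesar cipher: shift "nfudidy" by 13
  'n' (pos 13) + 13 = pos 0 = 'a'
  'f' (pos 5) + 13 = pos 18 = 's'
  'u' (pos 20) + 13 = pos 7 = 'h'
  'd' (pos 3) + 13 = pos 16 = 'q'
  'i' (pos 8) + 13 = pos 21 = 'v'
  'd' (pos 3) + 13 = pos 16 = 'q'
  'y' (pos 24) + 13 = pos 11 = 'l'
Result: ashqvql

ashqvql


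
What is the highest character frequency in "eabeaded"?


Input: eabeaded
Character counts:
  'a': 2
  'b': 1
  'd': 2
  'e': 3
Maximum frequency: 3

3


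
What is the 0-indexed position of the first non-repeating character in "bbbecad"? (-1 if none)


Input: bbbecad
Character frequencies:
  'a': 1
  'b': 3
  'c': 1
  'd': 1
  'e': 1
Scanning left to right for freq == 1:
  Position 0 ('b'): freq=3, skip
  Position 1 ('b'): freq=3, skip
  Position 2 ('b'): freq=3, skip
  Position 3 ('e'): unique! => answer = 3

3


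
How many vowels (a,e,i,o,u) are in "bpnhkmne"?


Input: bpnhkmne
Checking each character:
  'b' at position 0: consonant
  'p' at position 1: consonant
  'n' at position 2: consonant
  'h' at position 3: consonant
  'k' at position 4: consonant
  'm' at position 5: consonant
  'n' at position 6: consonant
  'e' at position 7: vowel (running total: 1)
Total vowels: 1

1


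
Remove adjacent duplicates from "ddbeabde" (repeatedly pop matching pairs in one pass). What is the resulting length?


Input: ddbeabde
Stack-based adjacent duplicate removal:
  Read 'd': push. Stack: d
  Read 'd': matches stack top 'd' => pop. Stack: (empty)
  Read 'b': push. Stack: b
  Read 'e': push. Stack: be
  Read 'a': push. Stack: bea
  Read 'b': push. Stack: beab
  Read 'd': push. Stack: beabd
  Read 'e': push. Stack: beabde
Final stack: "beabde" (length 6)

6


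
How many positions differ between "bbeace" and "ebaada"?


Comparing "bbeace" and "ebaada" position by position:
  Position 0: 'b' vs 'e' => DIFFER
  Position 1: 'b' vs 'b' => same
  Position 2: 'e' vs 'a' => DIFFER
  Position 3: 'a' vs 'a' => same
  Position 4: 'c' vs 'd' => DIFFER
  Position 5: 'e' vs 'a' => DIFFER
Positions that differ: 4

4


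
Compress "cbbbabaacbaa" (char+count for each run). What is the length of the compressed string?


Input: cbbbabaacbaa
Runs:
  'c' x 1 => "c1"
  'b' x 3 => "b3"
  'a' x 1 => "a1"
  'b' x 1 => "b1"
  'a' x 2 => "a2"
  'c' x 1 => "c1"
  'b' x 1 => "b1"
  'a' x 2 => "a2"
Compressed: "c1b3a1b1a2c1b1a2"
Compressed length: 16

16


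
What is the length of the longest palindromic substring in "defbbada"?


Input: "defbbada"
Checking substrings for palindromes:
  [5:8] "ada" (len 3) => palindrome
  [3:5] "bb" (len 2) => palindrome
Longest palindromic substring: "ada" with length 3

3


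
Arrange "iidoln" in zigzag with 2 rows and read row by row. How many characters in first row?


Zigzag "iidoln" into 2 rows:
Placing characters:
  'i' => row 0
  'i' => row 1
  'd' => row 0
  'o' => row 1
  'l' => row 0
  'n' => row 1
Rows:
  Row 0: "idl"
  Row 1: "ion"
First row length: 3

3


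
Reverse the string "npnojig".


Input: npnojig
Reading characters right to left:
  Position 6: 'g'
  Position 5: 'i'
  Position 4: 'j'
  Position 3: 'o'
  Position 2: 'n'
  Position 1: 'p'
  Position 0: 'n'
Reversed: gijonpn

gijonpn


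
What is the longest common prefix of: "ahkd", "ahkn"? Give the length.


Words: ahkd, ahkn
  Position 0: all 'a' => match
  Position 1: all 'h' => match
  Position 2: all 'k' => match
  Position 3: ('d', 'n') => mismatch, stop
LCP = "ahk" (length 3)

3


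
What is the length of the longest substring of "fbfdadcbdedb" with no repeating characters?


Input: "fbfdadcbdedb"
Sliding window (track last position of each char):
  Position 0 ('f'): window [0,0] length 1 -- new best
  Position 1 ('b'): window [0,1] length 2 -- new best
  Position 2 ('f'): repeat (last at 0), move window start to 1
  Position 2 ('f'): window [1,2] length 2
  Position 3 ('d'): window [1,3] length 3 -- new best
  Position 4 ('a'): window [1,4] length 4 -- new best
  Position 5 ('d'): repeat (last at 3), move window start to 4
  Position 5 ('d'): window [4,5] length 2
  Position 6 ('c'): window [4,6] length 3
  Position 7 ('b'): window [4,7] length 4
  Position 8 ('d'): repeat (last at 5), move window start to 6
  Position 8 ('d'): window [6,8] length 3
  Position 9 ('e'): window [6,9] length 4
  Position 10 ('d'): repeat (last at 8), move window start to 9
  Position 10 ('d'): window [9,10] length 2
  Position 11 ('b'): window [9,11] length 3
Longest substring with no repeats: "bfda" with length 4

4


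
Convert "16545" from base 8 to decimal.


Input: "16545" in base 8
Positional expansion:
  Digit '1' (value 1) x 8^4 = 4096
  Digit '6' (value 6) x 8^3 = 3072
  Digit '5' (value 5) x 8^2 = 320
  Digit '4' (value 4) x 8^1 = 32
  Digit '5' (value 5) x 8^0 = 5
Sum = 7525

7525


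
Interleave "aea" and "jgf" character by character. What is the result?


Interleaving "aea" and "jgf":
  Position 0: 'a' from first, 'j' from second => "aj"
  Position 1: 'e' from first, 'g' from second => "eg"
  Position 2: 'a' from first, 'f' from second => "af"
Result: ajegaf

ajegaf


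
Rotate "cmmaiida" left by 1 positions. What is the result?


Input: "cmmaiida", rotate left by 1
First 1 characters: "c"
Remaining characters: "mmaiida"
Concatenate remaining + first: "mmaiida" + "c" = "mmaiidac"

mmaiidac


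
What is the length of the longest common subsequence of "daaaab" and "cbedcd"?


LCS of "daaaab" and "cbedcd"
DP table:
           c    b    e    d    c    d
      0    0    0    0    0    0    0
  d   0    0    0    0    1    1    1
  a   0    0    0    0    1    1    1
  a   0    0    0    0    1    1    1
  a   0    0    0    0    1    1    1
  a   0    0    0    0    1    1    1
  b   0    0    1    1    1    1    1
LCS length = dp[6][6] = 1

1


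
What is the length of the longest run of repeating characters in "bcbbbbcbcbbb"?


Input: "bcbbbbcbcbbb"
Scanning for longest run:
  Position 1 ('c'): new char, reset run to 1
  Position 2 ('b'): new char, reset run to 1
  Position 3 ('b'): continues run of 'b', length=2
  Position 4 ('b'): continues run of 'b', length=3
  Position 5 ('b'): continues run of 'b', length=4
  Position 6 ('c'): new char, reset run to 1
  Position 7 ('b'): new char, reset run to 1
  Position 8 ('c'): new char, reset run to 1
  Position 9 ('b'): new char, reset run to 1
  Position 10 ('b'): continues run of 'b', length=2
  Position 11 ('b'): continues run of 'b', length=3
Longest run: 'b' with length 4

4


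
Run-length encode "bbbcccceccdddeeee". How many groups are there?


Input: bbbcccceccdddeeee
Scanning for consecutive runs:
  Group 1: 'b' x 3 (positions 0-2)
  Group 2: 'c' x 4 (positions 3-6)
  Group 3: 'e' x 1 (positions 7-7)
  Group 4: 'c' x 2 (positions 8-9)
  Group 5: 'd' x 3 (positions 10-12)
  Group 6: 'e' x 4 (positions 13-16)
Total groups: 6

6


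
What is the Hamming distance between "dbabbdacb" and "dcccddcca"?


Comparing "dbabbdacb" and "dcccddcca" position by position:
  Position 0: 'd' vs 'd' => same
  Position 1: 'b' vs 'c' => differ
  Position 2: 'a' vs 'c' => differ
  Position 3: 'b' vs 'c' => differ
  Position 4: 'b' vs 'd' => differ
  Position 5: 'd' vs 'd' => same
  Position 6: 'a' vs 'c' => differ
  Position 7: 'c' vs 'c' => same
  Position 8: 'b' vs 'a' => differ
Total differences (Hamming distance): 6

6


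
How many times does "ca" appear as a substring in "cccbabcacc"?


Searching for "ca" in "cccbabcacc"
Scanning each position:
  Position 0: "cc" => no
  Position 1: "cc" => no
  Position 2: "cb" => no
  Position 3: "ba" => no
  Position 4: "ab" => no
  Position 5: "bc" => no
  Position 6: "ca" => MATCH
  Position 7: "ac" => no
  Position 8: "cc" => no
Total occurrences: 1

1


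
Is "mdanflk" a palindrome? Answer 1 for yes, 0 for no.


Input: mdanflk
Reversed: klfnadm
  Compare pos 0 ('m') with pos 6 ('k'): MISMATCH
  Compare pos 1 ('d') with pos 5 ('l'): MISMATCH
  Compare pos 2 ('a') with pos 4 ('f'): MISMATCH
Result: not a palindrome

0


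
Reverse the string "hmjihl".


Input: hmjihl
Reading characters right to left:
  Position 5: 'l'
  Position 4: 'h'
  Position 3: 'i'
  Position 2: 'j'
  Position 1: 'm'
  Position 0: 'h'
Reversed: lhijmh

lhijmh


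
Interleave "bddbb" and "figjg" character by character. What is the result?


Interleaving "bddbb" and "figjg":
  Position 0: 'b' from first, 'f' from second => "bf"
  Position 1: 'd' from first, 'i' from second => "di"
  Position 2: 'd' from first, 'g' from second => "dg"
  Position 3: 'b' from first, 'j' from second => "bj"
  Position 4: 'b' from first, 'g' from second => "bg"
Result: bfdidgbjbg

bfdidgbjbg


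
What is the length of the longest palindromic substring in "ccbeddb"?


Input: "ccbeddb"
Checking substrings for palindromes:
  [0:2] "cc" (len 2) => palindrome
  [4:6] "dd" (len 2) => palindrome
Longest palindromic substring: "cc" with length 2

2


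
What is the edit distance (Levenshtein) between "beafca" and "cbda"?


Computing edit distance: "beafca" -> "cbda"
DP table:
           c    b    d    a
      0    1    2    3    4
  b   1    1    1    2    3
  e   2    2    2    2    3
  a   3    3    3    3    2
  f   4    4    4    4    3
  c   5    4    5    5    4
  a   6    5    5    6    5
Edit distance = dp[6][4] = 5

5


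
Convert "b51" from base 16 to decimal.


Input: "b51" in base 16
Positional expansion:
  Digit 'b' (value 11) x 16^2 = 2816
  Digit '5' (value 5) x 16^1 = 80
  Digit '1' (value 1) x 16^0 = 1
Sum = 2897

2897


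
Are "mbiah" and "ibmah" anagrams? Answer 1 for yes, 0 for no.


Strings: "mbiah", "ibmah"
Sorted first:  abhim
Sorted second: abhim
Sorted forms match => anagrams

1


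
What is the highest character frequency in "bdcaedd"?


Input: bdcaedd
Character counts:
  'a': 1
  'b': 1
  'c': 1
  'd': 3
  'e': 1
Maximum frequency: 3

3


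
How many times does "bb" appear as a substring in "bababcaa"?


Searching for "bb" in "bababcaa"
Scanning each position:
  Position 0: "ba" => no
  Position 1: "ab" => no
  Position 2: "ba" => no
  Position 3: "ab" => no
  Position 4: "bc" => no
  Position 5: "ca" => no
  Position 6: "aa" => no
Total occurrences: 0

0


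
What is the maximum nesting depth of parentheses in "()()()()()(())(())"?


Input: "()()()()()(())(())"
Tracking depth:
  Position 0 '(': depth becomes 1
  Position 1 ')': depth becomes 0
  Position 2 '(': depth becomes 1
  Position 3 ')': depth becomes 0
  Position 4 '(': depth becomes 1
  Position 5 ')': depth becomes 0
  Position 6 '(': depth becomes 1
  Position 7 ')': depth becomes 0
  Position 8 '(': depth becomes 1
  Position 9 ')': depth becomes 0
  Position 10 '(': depth becomes 1
  Position 11 '(': depth becomes 2
  Position 12 ')': depth becomes 1
  Position 13 ')': depth becomes 0
  Position 14 '(': depth becomes 1
  Position 15 '(': depth becomes 2
  Position 16 ')': depth becomes 1
  Position 17 ')': depth becomes 0
Maximum depth reached: 2

2


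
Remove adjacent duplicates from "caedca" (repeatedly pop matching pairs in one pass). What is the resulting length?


Input: caedca
Stack-based adjacent duplicate removal:
  Read 'c': push. Stack: c
  Read 'a': push. Stack: ca
  Read 'e': push. Stack: cae
  Read 'd': push. Stack: caed
  Read 'c': push. Stack: caedc
  Read 'a': push. Stack: caedca
Final stack: "caedca" (length 6)

6


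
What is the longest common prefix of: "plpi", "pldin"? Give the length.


Words: plpi, pldin
  Position 0: all 'p' => match
  Position 1: all 'l' => match
  Position 2: ('p', 'd') => mismatch, stop
LCP = "pl" (length 2)

2


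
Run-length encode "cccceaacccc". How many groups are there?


Input: cccceaacccc
Scanning for consecutive runs:
  Group 1: 'c' x 4 (positions 0-3)
  Group 2: 'e' x 1 (positions 4-4)
  Group 3: 'a' x 2 (positions 5-6)
  Group 4: 'c' x 4 (positions 7-10)
Total groups: 4

4


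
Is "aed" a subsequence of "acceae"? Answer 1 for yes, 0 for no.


Check if "aed" is a subsequence of "acceae"
Greedy scan:
  Position 0 ('a'): matches sub[0] = 'a'
  Position 1 ('c'): no match needed
  Position 2 ('c'): no match needed
  Position 3 ('e'): matches sub[1] = 'e'
  Position 4 ('a'): no match needed
  Position 5 ('e'): no match needed
Only matched 2/3 characters => not a subsequence

0


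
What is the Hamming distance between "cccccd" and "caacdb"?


Comparing "cccccd" and "caacdb" position by position:
  Position 0: 'c' vs 'c' => same
  Position 1: 'c' vs 'a' => differ
  Position 2: 'c' vs 'a' => differ
  Position 3: 'c' vs 'c' => same
  Position 4: 'c' vs 'd' => differ
  Position 5: 'd' vs 'b' => differ
Total differences (Hamming distance): 4

4


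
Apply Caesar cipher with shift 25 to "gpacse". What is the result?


Caesar cipher: shift "gpacse" by 25
  'g' (pos 6) + 25 = pos 5 = 'f'
  'p' (pos 15) + 25 = pos 14 = 'o'
  'a' (pos 0) + 25 = pos 25 = 'z'
  'c' (pos 2) + 25 = pos 1 = 'b'
  's' (pos 18) + 25 = pos 17 = 'r'
  'e' (pos 4) + 25 = pos 3 = 'd'
Result: fozbrd

fozbrd


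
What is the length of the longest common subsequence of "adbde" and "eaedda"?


LCS of "adbde" and "eaedda"
DP table:
           e    a    e    d    d    a
      0    0    0    0    0    0    0
  a   0    0    1    1    1    1    1
  d   0    0    1    1    2    2    2
  b   0    0    1    1    2    2    2
  d   0    0    1    1    2    3    3
  e   0    1    1    2    2    3    3
LCS length = dp[5][6] = 3

3


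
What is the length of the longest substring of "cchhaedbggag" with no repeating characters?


Input: "cchhaedbggag"
Sliding window (track last position of each char):
  Position 0 ('c'): window [0,0] length 1 -- new best
  Position 1 ('c'): repeat (last at 0), move window start to 1
  Position 1 ('c'): window [1,1] length 1
  Position 2 ('h'): window [1,2] length 2 -- new best
  Position 3 ('h'): repeat (last at 2), move window start to 3
  Position 3 ('h'): window [3,3] length 1
  Position 4 ('a'): window [3,4] length 2
  Position 5 ('e'): window [3,5] length 3 -- new best
  Position 6 ('d'): window [3,6] length 4 -- new best
  Position 7 ('b'): window [3,7] length 5 -- new best
  Position 8 ('g'): window [3,8] length 6 -- new best
  Position 9 ('g'): repeat (last at 8), move window start to 9
  Position 9 ('g'): window [9,9] length 1
  Position 10 ('a'): window [9,10] length 2
  Position 11 ('g'): repeat (last at 9), move window start to 10
  Position 11 ('g'): window [10,11] length 2
Longest substring with no repeats: "haedbg" with length 6

6


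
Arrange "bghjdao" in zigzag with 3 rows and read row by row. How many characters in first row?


Zigzag "bghjdao" into 3 rows:
Placing characters:
  'b' => row 0
  'g' => row 1
  'h' => row 2
  'j' => row 1
  'd' => row 0
  'a' => row 1
  'o' => row 2
Rows:
  Row 0: "bd"
  Row 1: "gja"
  Row 2: "ho"
First row length: 2

2


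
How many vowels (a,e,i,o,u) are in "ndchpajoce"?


Input: ndchpajoce
Checking each character:
  'n' at position 0: consonant
  'd' at position 1: consonant
  'c' at position 2: consonant
  'h' at position 3: consonant
  'p' at position 4: consonant
  'a' at position 5: vowel (running total: 1)
  'j' at position 6: consonant
  'o' at position 7: vowel (running total: 2)
  'c' at position 8: consonant
  'e' at position 9: vowel (running total: 3)
Total vowels: 3

3


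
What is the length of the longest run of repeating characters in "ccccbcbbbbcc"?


Input: "ccccbcbbbbcc"
Scanning for longest run:
  Position 1 ('c'): continues run of 'c', length=2
  Position 2 ('c'): continues run of 'c', length=3
  Position 3 ('c'): continues run of 'c', length=4
  Position 4 ('b'): new char, reset run to 1
  Position 5 ('c'): new char, reset run to 1
  Position 6 ('b'): new char, reset run to 1
  Position 7 ('b'): continues run of 'b', length=2
  Position 8 ('b'): continues run of 'b', length=3
  Position 9 ('b'): continues run of 'b', length=4
  Position 10 ('c'): new char, reset run to 1
  Position 11 ('c'): continues run of 'c', length=2
Longest run: 'c' with length 4

4


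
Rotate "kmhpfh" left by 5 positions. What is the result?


Input: "kmhpfh", rotate left by 5
First 5 characters: "kmhpf"
Remaining characters: "h"
Concatenate remaining + first: "h" + "kmhpf" = "hkmhpf"

hkmhpf


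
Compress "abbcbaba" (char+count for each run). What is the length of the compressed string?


Input: abbcbaba
Runs:
  'a' x 1 => "a1"
  'b' x 2 => "b2"
  'c' x 1 => "c1"
  'b' x 1 => "b1"
  'a' x 1 => "a1"
  'b' x 1 => "b1"
  'a' x 1 => "a1"
Compressed: "a1b2c1b1a1b1a1"
Compressed length: 14

14


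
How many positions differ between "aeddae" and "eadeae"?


Comparing "aeddae" and "eadeae" position by position:
  Position 0: 'a' vs 'e' => DIFFER
  Position 1: 'e' vs 'a' => DIFFER
  Position 2: 'd' vs 'd' => same
  Position 3: 'd' vs 'e' => DIFFER
  Position 4: 'a' vs 'a' => same
  Position 5: 'e' vs 'e' => same
Positions that differ: 3

3


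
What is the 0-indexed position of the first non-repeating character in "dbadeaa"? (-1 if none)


Input: dbadeaa
Character frequencies:
  'a': 3
  'b': 1
  'd': 2
  'e': 1
Scanning left to right for freq == 1:
  Position 0 ('d'): freq=2, skip
  Position 1 ('b'): unique! => answer = 1

1


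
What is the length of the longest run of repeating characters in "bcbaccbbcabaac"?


Input: "bcbaccbbcabaac"
Scanning for longest run:
  Position 1 ('c'): new char, reset run to 1
  Position 2 ('b'): new char, reset run to 1
  Position 3 ('a'): new char, reset run to 1
  Position 4 ('c'): new char, reset run to 1
  Position 5 ('c'): continues run of 'c', length=2
  Position 6 ('b'): new char, reset run to 1
  Position 7 ('b'): continues run of 'b', length=2
  Position 8 ('c'): new char, reset run to 1
  Position 9 ('a'): new char, reset run to 1
  Position 10 ('b'): new char, reset run to 1
  Position 11 ('a'): new char, reset run to 1
  Position 12 ('a'): continues run of 'a', length=2
  Position 13 ('c'): new char, reset run to 1
Longest run: 'c' with length 2

2


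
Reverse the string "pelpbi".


Input: pelpbi
Reading characters right to left:
  Position 5: 'i'
  Position 4: 'b'
  Position 3: 'p'
  Position 2: 'l'
  Position 1: 'e'
  Position 0: 'p'
Reversed: ibplep

ibplep


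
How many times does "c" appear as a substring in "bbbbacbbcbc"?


Searching for "c" in "bbbbacbbcbc"
Scanning each position:
  Position 0: "b" => no
  Position 1: "b" => no
  Position 2: "b" => no
  Position 3: "b" => no
  Position 4: "a" => no
  Position 5: "c" => MATCH
  Position 6: "b" => no
  Position 7: "b" => no
  Position 8: "c" => MATCH
  Position 9: "b" => no
  Position 10: "c" => MATCH
Total occurrences: 3

3


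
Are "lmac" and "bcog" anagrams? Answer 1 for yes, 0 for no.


Strings: "lmac", "bcog"
Sorted first:  aclm
Sorted second: bcgo
Differ at position 0: 'a' vs 'b' => not anagrams

0


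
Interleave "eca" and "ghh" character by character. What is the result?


Interleaving "eca" and "ghh":
  Position 0: 'e' from first, 'g' from second => "eg"
  Position 1: 'c' from first, 'h' from second => "ch"
  Position 2: 'a' from first, 'h' from second => "ah"
Result: egchah

egchah


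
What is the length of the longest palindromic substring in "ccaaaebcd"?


Input: "ccaaaebcd"
Checking substrings for palindromes:
  [2:5] "aaa" (len 3) => palindrome
  [0:2] "cc" (len 2) => palindrome
  [2:4] "aa" (len 2) => palindrome
  [3:5] "aa" (len 2) => palindrome
Longest palindromic substring: "aaa" with length 3

3


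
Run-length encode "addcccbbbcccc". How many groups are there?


Input: addcccbbbcccc
Scanning for consecutive runs:
  Group 1: 'a' x 1 (positions 0-0)
  Group 2: 'd' x 2 (positions 1-2)
  Group 3: 'c' x 3 (positions 3-5)
  Group 4: 'b' x 3 (positions 6-8)
  Group 5: 'c' x 4 (positions 9-12)
Total groups: 5

5


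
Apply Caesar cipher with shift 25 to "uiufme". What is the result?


Caesar cipher: shift "uiufme" by 25
  'u' (pos 20) + 25 = pos 19 = 't'
  'i' (pos 8) + 25 = pos 7 = 'h'
  'u' (pos 20) + 25 = pos 19 = 't'
  'f' (pos 5) + 25 = pos 4 = 'e'
  'm' (pos 12) + 25 = pos 11 = 'l'
  'e' (pos 4) + 25 = pos 3 = 'd'
Result: thteld

thteld


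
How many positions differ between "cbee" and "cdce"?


Comparing "cbee" and "cdce" position by position:
  Position 0: 'c' vs 'c' => same
  Position 1: 'b' vs 'd' => DIFFER
  Position 2: 'e' vs 'c' => DIFFER
  Position 3: 'e' vs 'e' => same
Positions that differ: 2

2


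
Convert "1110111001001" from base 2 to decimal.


Input: "1110111001001" in base 2
Positional expansion:
  Digit '1' (value 1) x 2^12 = 4096
  Digit '1' (value 1) x 2^11 = 2048
  Digit '1' (value 1) x 2^10 = 1024
  Digit '0' (value 0) x 2^9 = 0
  Digit '1' (value 1) x 2^8 = 256
  Digit '1' (value 1) x 2^7 = 128
  Digit '1' (value 1) x 2^6 = 64
  Digit '0' (value 0) x 2^5 = 0
  Digit '0' (value 0) x 2^4 = 0
  Digit '1' (value 1) x 2^3 = 8
  Digit '0' (value 0) x 2^2 = 0
  Digit '0' (value 0) x 2^1 = 0
  Digit '1' (value 1) x 2^0 = 1
Sum = 7625

7625


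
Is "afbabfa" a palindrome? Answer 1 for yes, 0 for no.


Input: afbabfa
Reversed: afbabfa
  Compare pos 0 ('a') with pos 6 ('a'): match
  Compare pos 1 ('f') with pos 5 ('f'): match
  Compare pos 2 ('b') with pos 4 ('b'): match
Result: palindrome

1


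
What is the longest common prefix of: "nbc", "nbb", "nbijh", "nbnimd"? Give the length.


Words: nbc, nbb, nbijh, nbnimd
  Position 0: all 'n' => match
  Position 1: all 'b' => match
  Position 2: ('c', 'b', 'i', 'n') => mismatch, stop
LCP = "nb" (length 2)

2


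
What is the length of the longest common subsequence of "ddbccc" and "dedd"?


LCS of "ddbccc" and "dedd"
DP table:
           d    e    d    d
      0    0    0    0    0
  d   0    1    1    1    1
  d   0    1    1    2    2
  b   0    1    1    2    2
  c   0    1    1    2    2
  c   0    1    1    2    2
  c   0    1    1    2    2
LCS length = dp[6][4] = 2

2


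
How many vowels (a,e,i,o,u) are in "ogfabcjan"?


Input: ogfabcjan
Checking each character:
  'o' at position 0: vowel (running total: 1)
  'g' at position 1: consonant
  'f' at position 2: consonant
  'a' at position 3: vowel (running total: 2)
  'b' at position 4: consonant
  'c' at position 5: consonant
  'j' at position 6: consonant
  'a' at position 7: vowel (running total: 3)
  'n' at position 8: consonant
Total vowels: 3

3


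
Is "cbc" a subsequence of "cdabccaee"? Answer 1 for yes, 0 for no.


Check if "cbc" is a subsequence of "cdabccaee"
Greedy scan:
  Position 0 ('c'): matches sub[0] = 'c'
  Position 1 ('d'): no match needed
  Position 2 ('a'): no match needed
  Position 3 ('b'): matches sub[1] = 'b'
  Position 4 ('c'): matches sub[2] = 'c'
  Position 5 ('c'): no match needed
  Position 6 ('a'): no match needed
  Position 7 ('e'): no match needed
  Position 8 ('e'): no match needed
All 3 characters matched => is a subsequence

1


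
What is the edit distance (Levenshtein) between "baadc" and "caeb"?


Computing edit distance: "baadc" -> "caeb"
DP table:
           c    a    e    b
      0    1    2    3    4
  b   1    1    2    3    3
  a   2    2    1    2    3
  a   3    3    2    2    3
  d   4    4    3    3    3
  c   5    4    4    4    4
Edit distance = dp[5][4] = 4

4


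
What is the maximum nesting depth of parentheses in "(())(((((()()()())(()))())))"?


Input: "(())(((((()()()())(()))())))"
Tracking depth:
  Position 0 '(': depth becomes 1
  Position 1 '(': depth becomes 2
  Position 2 ')': depth becomes 1
  Position 3 ')': depth becomes 0
  Position 4 '(': depth becomes 1
  Position 5 '(': depth becomes 2
  Position 6 '(': depth becomes 3
  Position 7 '(': depth becomes 4
  Position 8 '(': depth becomes 5
  Position 9 '(': depth becomes 6
  Position 10 ')': depth becomes 5
  Position 11 '(': depth becomes 6
  Position 12 ')': depth becomes 5
  Position 13 '(': depth becomes 6
  Position 14 ')': depth becomes 5
  Position 15 '(': depth becomes 6
  Position 16 ')': depth becomes 5
  Position 17 ')': depth becomes 4
  Position 18 '(': depth becomes 5
  Position 19 '(': depth becomes 6
  Position 20 ')': depth becomes 5
  Position 21 ')': depth becomes 4
  Position 22 ')': depth becomes 3
  Position 23 '(': depth becomes 4
  Position 24 ')': depth becomes 3
  Position 25 ')': depth becomes 2
  Position 26 ')': depth becomes 1
  Position 27 ')': depth becomes 0
Maximum depth reached: 6

6
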